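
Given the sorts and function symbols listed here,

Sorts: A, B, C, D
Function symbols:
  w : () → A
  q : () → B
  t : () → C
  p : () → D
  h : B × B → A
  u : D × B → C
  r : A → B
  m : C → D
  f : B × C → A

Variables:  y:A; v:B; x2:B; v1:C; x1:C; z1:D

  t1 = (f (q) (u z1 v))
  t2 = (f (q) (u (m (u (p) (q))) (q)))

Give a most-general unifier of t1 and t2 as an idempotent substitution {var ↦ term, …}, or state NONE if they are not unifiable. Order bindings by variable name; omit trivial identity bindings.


{v ↦ (q), z1 ↦ (m (u (p) (q)))}


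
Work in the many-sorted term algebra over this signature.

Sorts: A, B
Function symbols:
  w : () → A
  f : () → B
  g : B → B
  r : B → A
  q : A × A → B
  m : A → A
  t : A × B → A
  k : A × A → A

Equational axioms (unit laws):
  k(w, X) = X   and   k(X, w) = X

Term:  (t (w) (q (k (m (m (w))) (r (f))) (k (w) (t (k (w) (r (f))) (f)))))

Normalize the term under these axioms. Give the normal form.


normal form = (t (w) (q (k (m (m (w))) (r (f))) (t (r (f)) (f))))

1. (t (w) (q (k (m (m (w))) (r (f))) (k (w) (t (k (w) (r (f))) (f)))))  →  (t (w) (q (k (m (m (w))) (r (f))) (t (k (w) (r (f))) (f))))
2. (t (w) (q (k (m (m (w))) (r (f))) (t (k (w) (r (f))) (f))))  →  (t (w) (q (k (m (m (w))) (r (f))) (t (r (f)) (f))))


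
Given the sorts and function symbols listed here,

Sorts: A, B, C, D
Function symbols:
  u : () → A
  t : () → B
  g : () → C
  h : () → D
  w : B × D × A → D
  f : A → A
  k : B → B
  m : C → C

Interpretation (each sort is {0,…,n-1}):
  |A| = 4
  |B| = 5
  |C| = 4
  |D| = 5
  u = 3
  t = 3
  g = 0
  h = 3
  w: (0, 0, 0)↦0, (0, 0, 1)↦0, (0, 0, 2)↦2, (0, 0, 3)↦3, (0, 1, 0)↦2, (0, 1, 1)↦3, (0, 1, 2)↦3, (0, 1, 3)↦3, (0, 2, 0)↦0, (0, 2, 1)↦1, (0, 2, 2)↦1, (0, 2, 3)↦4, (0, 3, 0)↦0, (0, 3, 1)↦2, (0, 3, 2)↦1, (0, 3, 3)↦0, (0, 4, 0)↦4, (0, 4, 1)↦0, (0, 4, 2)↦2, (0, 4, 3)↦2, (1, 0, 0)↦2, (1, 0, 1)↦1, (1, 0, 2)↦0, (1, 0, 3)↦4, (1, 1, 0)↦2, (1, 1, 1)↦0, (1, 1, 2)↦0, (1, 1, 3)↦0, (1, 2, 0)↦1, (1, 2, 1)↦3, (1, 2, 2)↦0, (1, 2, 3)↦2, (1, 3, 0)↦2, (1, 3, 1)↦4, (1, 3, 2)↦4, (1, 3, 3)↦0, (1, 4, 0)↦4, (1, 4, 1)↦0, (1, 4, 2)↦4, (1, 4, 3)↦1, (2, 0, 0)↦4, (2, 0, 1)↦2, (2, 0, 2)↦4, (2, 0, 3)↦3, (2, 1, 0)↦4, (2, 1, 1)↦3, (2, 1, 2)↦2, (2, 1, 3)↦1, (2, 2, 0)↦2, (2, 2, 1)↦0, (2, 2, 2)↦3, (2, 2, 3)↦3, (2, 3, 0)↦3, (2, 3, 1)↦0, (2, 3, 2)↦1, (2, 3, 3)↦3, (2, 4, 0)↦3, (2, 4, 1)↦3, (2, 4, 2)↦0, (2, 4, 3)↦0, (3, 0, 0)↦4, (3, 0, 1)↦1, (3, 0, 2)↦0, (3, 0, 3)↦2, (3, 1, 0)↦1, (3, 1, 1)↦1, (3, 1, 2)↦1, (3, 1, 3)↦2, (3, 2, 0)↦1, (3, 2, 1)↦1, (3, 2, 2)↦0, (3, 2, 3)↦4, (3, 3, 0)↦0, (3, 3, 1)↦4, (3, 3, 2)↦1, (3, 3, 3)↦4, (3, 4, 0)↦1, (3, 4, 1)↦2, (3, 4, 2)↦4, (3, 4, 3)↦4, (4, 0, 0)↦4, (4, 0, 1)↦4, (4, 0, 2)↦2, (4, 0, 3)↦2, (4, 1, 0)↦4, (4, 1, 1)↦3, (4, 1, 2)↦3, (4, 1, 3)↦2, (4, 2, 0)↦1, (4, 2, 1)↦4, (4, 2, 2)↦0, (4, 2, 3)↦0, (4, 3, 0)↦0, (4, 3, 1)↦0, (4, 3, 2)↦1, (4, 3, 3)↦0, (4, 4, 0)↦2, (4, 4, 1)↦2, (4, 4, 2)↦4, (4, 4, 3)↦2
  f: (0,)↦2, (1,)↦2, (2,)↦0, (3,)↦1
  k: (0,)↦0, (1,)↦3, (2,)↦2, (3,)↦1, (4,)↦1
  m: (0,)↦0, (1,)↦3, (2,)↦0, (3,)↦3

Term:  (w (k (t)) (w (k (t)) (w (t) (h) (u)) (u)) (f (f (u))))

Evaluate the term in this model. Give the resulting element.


value = 0

  t = 3
  (k (t)) = k(3,) = 1
  t = 3
  (k (t)) = k(3,) = 1
  t = 3
  h = 3
  u = 3
  (w (t) (h) (u)) = w(3, 3, 3) = 4
  u = 3
  (w (k (t)) (w (t) (h) (u)) (u)) = w(1, 4, 3) = 1
  u = 3
  (f (u)) = f(3,) = 1
  (f (f (u))) = f(1,) = 2
  (w (k (t)) (w (k (t)) (w (t) (h) (u)) (u)) (f (f (u)))) = w(1, 1, 2) = 0


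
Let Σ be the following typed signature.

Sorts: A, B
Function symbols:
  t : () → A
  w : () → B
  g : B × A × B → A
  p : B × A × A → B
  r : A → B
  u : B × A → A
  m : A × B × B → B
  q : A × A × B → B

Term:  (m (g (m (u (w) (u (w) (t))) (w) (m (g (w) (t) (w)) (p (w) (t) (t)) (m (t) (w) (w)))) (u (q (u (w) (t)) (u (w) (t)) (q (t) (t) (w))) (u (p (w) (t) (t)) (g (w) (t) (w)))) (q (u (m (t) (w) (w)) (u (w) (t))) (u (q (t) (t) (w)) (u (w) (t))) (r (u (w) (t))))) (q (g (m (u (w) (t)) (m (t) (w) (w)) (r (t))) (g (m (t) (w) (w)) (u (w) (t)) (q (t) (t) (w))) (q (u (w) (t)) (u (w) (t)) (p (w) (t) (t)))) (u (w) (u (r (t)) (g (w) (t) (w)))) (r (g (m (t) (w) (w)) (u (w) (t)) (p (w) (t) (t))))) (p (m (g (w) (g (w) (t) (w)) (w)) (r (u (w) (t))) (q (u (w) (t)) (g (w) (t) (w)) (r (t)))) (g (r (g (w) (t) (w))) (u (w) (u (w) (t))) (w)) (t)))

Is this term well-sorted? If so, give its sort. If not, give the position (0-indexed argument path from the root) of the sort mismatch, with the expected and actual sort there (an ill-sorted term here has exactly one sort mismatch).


        (w) : B
          (w) : B
          (t) : A
        (u (w) (t)) : A
      (u (w) (u (w) (t))) : A
      (w) : B
          (w) : B
          (t) : A
          (w) : B
        (g (w) (t) (w)) : A
          (w) : B
          (t) : A
          (t) : A
        (p (w) (t) (t)) : B
          (t) : A
          (w) : B
          (w) : B
        (m (t) (w) (w)) : B
      (m (g (w) (t) (w)) (p (w) (t) (t)) (m (t) (w) (w))) : B
    (m (u (w) (u (w) (t))) (w) (m (g (w) (t) (w)) (p (w) (t) (t)) (m (t) (w) (w)))) : B
          (w) : B
          (t) : A
        (u (w) (t)) : A
          (w) : B
          (t) : A
        (u (w) (t)) : A
          (t) : A
          (t) : A
          (w) : B
        (q (t) (t) (w)) : B
      (q (u (w) (t)) (u (w) (t)) (q (t) (t) (w))) : B
          (w) : B
          (t) : A
          (t) : A
        (p (w) (t) (t)) : B
          (w) : B
          (t) : A
          (w) : B
        (g (w) (t) (w)) : A
      (u (p (w) (t) (t)) (g (w) (t) (w))) : A
    (u (q (u (w) (t)) (u (w) (t)) (q (t) (t) (w))) (u (p (w) (t) (t)) (g (w) (t) (w)))) : A
          (t) : A
          (w) : B
          (w) : B
        (m (t) (w) (w)) : B
          (w) : B
          (t) : A
        (u (w) (t)) : A
      (u (m (t) (w) (w)) (u (w) (t))) : A
          (t) : A
          (t) : A
          (w) : B
        (q (t) (t) (w)) : B
          (w) : B
          (t) : A
        (u (w) (t)) : A
      (u (q (t) (t) (w)) (u (w) (t))) : A
          (w) : B
          (t) : A
        (u (w) (t)) : A
      (r (u (w) (t))) : B
    (q (u (m (t) (w) (w)) (u (w) (t))) (u (q (t) (t) (w)) (u (w) (t))) (r (u (w) (t)))) : B
  (g (m (u (w) (u (w) (t))) (w) (m (g (w) (t) (w)) (p (w) (t) (t)) (m (t) (w) (w)))) (u (q (u (w) (t)) (u (w) (t)) (q (t) (t) (w))) (u (p (w) (t) (t)) (g (w) (t) (w)))) (q (u (m (t) (w) (w)) (u (w) (t))) (u (q (t) (t) (w)) (u (w) (t))) (r (u (w) (t))))) : A
          (w) : B
          (t) : A
        (u (w) (t)) : A
          (t) : A
          (w) : B
          (w) : B
        (m (t) (w) (w)) : B
          (t) : A
        (r (t)) : B
      (m (u (w) (t)) (m (t) (w) (w)) (r (t))) : B
          (t) : A
          (w) : B
          (w) : B
        (m (t) (w) (w)) : B
          (w) : B
          (t) : A
        (u (w) (t)) : A
          (t) : A
          (t) : A
          (w) : B
        (q (t) (t) (w)) : B
      (g (m (t) (w) (w)) (u (w) (t)) (q (t) (t) (w))) : A
          (w) : B
          (t) : A
        (u (w) (t)) : A
          (w) : B
          (t) : A
        (u (w) (t)) : A
          (w) : B
          (t) : A
          (t) : A
        (p (w) (t) (t)) : B
      (q (u (w) (t)) (u (w) (t)) (p (w) (t) (t))) : B
    (g (m (u (w) (t)) (m (t) (w) (w)) (r (t))) (g (m (t) (w) (w)) (u (w) (t)) (q (t) (t) (w))) (q (u (w) (t)) (u (w) (t)) (p (w) (t) (t)))) : A
      (w) : B
          (t) : A
        (r (t)) : B
          (w) : B
          (t) : A
          (w) : B
        (g (w) (t) (w)) : A
      (u (r (t)) (g (w) (t) (w))) : A
    (u (w) (u (r (t)) (g (w) (t) (w)))) : A
          (t) : A
          (w) : B
          (w) : B
        (m (t) (w) (w)) : B
          (w) : B
          (t) : A
        (u (w) (t)) : A
          (w) : B
          (t) : A
          (t) : A
        (p (w) (t) (t)) : B
      (g (m (t) (w) (w)) (u (w) (t)) (p (w) (t) (t))) : A
    (r (g (m (t) (w) (w)) (u (w) (t)) (p (w) (t) (t)))) : B
  (q (g (m (u (w) (t)) (m (t) (w) (w)) (r (t))) (g (m (t) (w) (w)) (u (w) (t)) (q (t) (t) (w))) (q (u (w) (t)) (u (w) (t)) (p (w) (t) (t)))) (u (w) (u (r (t)) (g (w) (t) (w)))) (r (g (m (t) (w) (w)) (u (w) (t)) (p (w) (t) (t))))) : B
        (w) : B
          (w) : B
          (t) : A
          (w) : B
        (g (w) (t) (w)) : A
        (w) : B
      (g (w) (g (w) (t) (w)) (w)) : A
          (w) : B
          (t) : A
        (u (w) (t)) : A
      (r (u (w) (t))) : B
          (w) : B
          (t) : A
        (u (w) (t)) : A
          (w) : B
          (t) : A
          (w) : B
        (g (w) (t) (w)) : A
          (t) : A
        (r (t)) : B
      (q (u (w) (t)) (g (w) (t) (w)) (r (t))) : B
    (m (g (w) (g (w) (t) (w)) (w)) (r (u (w) (t))) (q (u (w) (t)) (g (w) (t) (w)) (r (t)))) : B
          (w) : B
          (t) : A
          (w) : B
        (g (w) (t) (w)) : A
      (r (g (w) (t) (w))) : B
        (w) : B
          (w) : B
          (t) : A
        (u (w) (t)) : A
      (u (w) (u (w) (t))) : A
      (w) : B
    (g (r (g (w) (t) (w))) (u (w) (u (w) (t))) (w)) : A
    (t) : A
  (p (m (g (w) (g (w) (t) (w)) (w)) (r (u (w) (t))) (q (u (w) (t)) (g (w) (t) (w)) (r (t)))) (g (r (g (w) (t) (w))) (u (w) (u (w) (t))) (w)) (t)) : B
(m (g (m (u (w) (u (w) (t))) (w) (m (g (w) (t) (w)) (p (w) (t) (t)) (m (t) (w) (w)))) (u (q (u (w) (t)) (u (w) (t)) (q (t) (t) (w))) (u (p (w) (t) (t)) (g (w) (t) (w)))) (q (u (m (t) (w) (w)) (u (w) (t))) (u (q (t) (t) (w)) (u (w) (t))) (r (u (w) (t))))) (q (g (m (u (w) (t)) (m (t) (w) (w)) (r (t))) (g (m (t) (w) (w)) (u (w) (t)) (q (t) (t) (w))) (q (u (w) (t)) (u (w) (t)) (p (w) (t) (t)))) (u (w) (u (r (t)) (g (w) (t) (w)))) (r (g (m (t) (w) (w)) (u (w) (t)) (p (w) (t) (t))))) (p (m (g (w) (g (w) (t) (w)) (w)) (r (u (w) (t))) (q (u (w) (t)) (g (w) (t) (w)) (r (t)))) (g (r (g (w) (t) (w))) (u (w) (u (w) (t))) (w)) (t))) : B

well-sorted; sort = B


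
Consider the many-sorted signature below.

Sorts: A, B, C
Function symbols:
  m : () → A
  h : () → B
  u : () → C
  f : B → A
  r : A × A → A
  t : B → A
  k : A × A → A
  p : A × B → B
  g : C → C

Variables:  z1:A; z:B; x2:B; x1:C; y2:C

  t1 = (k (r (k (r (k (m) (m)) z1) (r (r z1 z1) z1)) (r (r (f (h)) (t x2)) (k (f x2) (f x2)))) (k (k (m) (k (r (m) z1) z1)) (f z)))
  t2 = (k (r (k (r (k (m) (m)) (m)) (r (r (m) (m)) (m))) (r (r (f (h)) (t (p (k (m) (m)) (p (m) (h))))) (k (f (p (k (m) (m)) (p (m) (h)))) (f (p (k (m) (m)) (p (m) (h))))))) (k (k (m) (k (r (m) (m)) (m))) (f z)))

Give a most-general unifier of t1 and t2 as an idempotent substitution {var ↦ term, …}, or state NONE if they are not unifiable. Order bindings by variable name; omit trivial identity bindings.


{x2 ↦ (p (k (m) (m)) (p (m) (h))), z1 ↦ (m)}


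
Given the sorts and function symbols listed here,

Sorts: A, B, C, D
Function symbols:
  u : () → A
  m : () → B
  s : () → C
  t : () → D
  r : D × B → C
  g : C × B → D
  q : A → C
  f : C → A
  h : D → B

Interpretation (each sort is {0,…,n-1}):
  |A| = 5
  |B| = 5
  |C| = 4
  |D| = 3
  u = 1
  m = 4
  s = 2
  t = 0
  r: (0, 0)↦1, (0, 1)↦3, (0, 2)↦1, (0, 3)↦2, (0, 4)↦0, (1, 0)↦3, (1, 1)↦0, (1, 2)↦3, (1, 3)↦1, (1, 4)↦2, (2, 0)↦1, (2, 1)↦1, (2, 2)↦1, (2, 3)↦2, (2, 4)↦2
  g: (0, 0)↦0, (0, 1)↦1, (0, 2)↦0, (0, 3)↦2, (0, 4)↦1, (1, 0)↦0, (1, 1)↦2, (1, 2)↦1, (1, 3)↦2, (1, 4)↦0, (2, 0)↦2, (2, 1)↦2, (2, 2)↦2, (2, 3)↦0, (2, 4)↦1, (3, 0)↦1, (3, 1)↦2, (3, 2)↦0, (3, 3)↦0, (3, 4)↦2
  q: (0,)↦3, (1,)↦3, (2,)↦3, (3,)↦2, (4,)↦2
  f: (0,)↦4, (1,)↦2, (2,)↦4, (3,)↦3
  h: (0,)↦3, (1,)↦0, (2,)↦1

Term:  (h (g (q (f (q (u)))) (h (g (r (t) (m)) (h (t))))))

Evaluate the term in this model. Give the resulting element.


value = 1

  u = 1
  (q (u)) = q(1,) = 3
  (f (q (u))) = f(3,) = 3
  (q (f (q (u)))) = q(3,) = 2
  t = 0
  m = 4
  (r (t) (m)) = r(0, 4) = 0
  t = 0
  (h (t)) = h(0,) = 3
  (g (r (t) (m)) (h (t))) = g(0, 3) = 2
  (h (g (r (t) (m)) (h (t)))) = h(2,) = 1
  (g (q (f (q (u)))) (h (g (r (t) (m)) (h (t))))) = g(2, 1) = 2
  (h (g (q (f (q (u)))) (h (g (r (t) (m)) (h (t)))))) = h(2,) = 1


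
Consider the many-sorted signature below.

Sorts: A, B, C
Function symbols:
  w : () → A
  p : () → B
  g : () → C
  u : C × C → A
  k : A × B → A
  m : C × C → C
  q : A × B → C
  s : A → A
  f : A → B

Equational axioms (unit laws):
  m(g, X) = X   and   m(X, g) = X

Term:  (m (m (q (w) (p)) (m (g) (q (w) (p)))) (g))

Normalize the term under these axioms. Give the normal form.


normal form = (m (q (w) (p)) (q (w) (p)))

1. (m (m (q (w) (p)) (m (g) (q (w) (p)))) (g))  →  (m (q (w) (p)) (m (g) (q (w) (p))))
2. (m (q (w) (p)) (m (g) (q (w) (p))))  →  (m (q (w) (p)) (q (w) (p)))


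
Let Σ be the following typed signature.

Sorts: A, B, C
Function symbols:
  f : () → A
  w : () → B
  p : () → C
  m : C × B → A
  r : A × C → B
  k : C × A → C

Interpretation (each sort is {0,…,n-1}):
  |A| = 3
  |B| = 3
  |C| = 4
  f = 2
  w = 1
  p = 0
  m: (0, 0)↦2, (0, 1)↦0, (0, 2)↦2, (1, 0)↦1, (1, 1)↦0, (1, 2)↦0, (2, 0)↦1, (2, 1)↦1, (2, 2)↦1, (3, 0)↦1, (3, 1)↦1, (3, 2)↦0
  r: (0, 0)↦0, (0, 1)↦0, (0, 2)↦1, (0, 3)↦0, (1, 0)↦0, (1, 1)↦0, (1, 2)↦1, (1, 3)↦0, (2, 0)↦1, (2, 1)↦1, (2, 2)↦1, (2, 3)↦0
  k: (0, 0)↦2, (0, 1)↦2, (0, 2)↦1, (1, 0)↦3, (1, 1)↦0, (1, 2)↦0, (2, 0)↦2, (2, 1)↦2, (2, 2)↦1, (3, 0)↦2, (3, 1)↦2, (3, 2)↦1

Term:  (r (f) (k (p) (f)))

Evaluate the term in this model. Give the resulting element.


value = 1

  f = 2
  p = 0
  f = 2
  (k (p) (f)) = k(0, 2) = 1
  (r (f) (k (p) (f))) = r(2, 1) = 1


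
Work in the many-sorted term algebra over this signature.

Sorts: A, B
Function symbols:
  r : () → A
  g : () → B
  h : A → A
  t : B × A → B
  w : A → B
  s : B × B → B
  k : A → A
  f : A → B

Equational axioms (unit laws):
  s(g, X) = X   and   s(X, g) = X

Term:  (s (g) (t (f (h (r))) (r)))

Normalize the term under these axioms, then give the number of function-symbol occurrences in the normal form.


size = 5

1. (s (g) (t (f (h (r))) (r)))  →  (t (f (h (r))) (r))
normal form: (t (f (h (r))) (r))


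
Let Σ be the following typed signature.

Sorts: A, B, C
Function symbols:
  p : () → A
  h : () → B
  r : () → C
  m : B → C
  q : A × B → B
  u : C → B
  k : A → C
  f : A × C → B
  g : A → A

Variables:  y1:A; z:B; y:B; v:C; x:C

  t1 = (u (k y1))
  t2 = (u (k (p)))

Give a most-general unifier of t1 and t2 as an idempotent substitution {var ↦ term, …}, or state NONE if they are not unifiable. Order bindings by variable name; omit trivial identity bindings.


{y1 ↦ (p)}


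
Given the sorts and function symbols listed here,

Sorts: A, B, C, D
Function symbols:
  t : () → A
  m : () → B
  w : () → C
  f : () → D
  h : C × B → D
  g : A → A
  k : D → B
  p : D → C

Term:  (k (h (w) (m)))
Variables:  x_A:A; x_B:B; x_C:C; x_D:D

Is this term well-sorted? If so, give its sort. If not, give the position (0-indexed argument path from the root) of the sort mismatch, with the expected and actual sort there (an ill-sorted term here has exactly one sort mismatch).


    (w) : C
    (m) : B
  (h (w) (m)) : D
(k (h (w) (m))) : B

well-sorted; sort = B


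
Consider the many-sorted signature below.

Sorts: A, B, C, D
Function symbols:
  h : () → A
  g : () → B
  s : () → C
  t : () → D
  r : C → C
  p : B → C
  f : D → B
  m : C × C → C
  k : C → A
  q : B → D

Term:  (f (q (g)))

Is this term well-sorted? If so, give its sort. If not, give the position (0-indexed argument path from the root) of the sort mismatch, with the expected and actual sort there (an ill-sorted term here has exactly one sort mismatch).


well-sorted; sort = B

    (g) : B
  (q (g)) : D
(f (q (g))) : B


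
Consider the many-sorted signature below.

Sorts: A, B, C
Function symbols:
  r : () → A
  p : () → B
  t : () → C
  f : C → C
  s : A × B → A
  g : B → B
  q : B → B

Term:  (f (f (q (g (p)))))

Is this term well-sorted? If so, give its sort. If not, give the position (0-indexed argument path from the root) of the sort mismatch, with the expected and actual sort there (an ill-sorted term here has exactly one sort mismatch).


        (p) : B
      (g (p)) : B
    (q (g (p))) : B
  (f (q (g (p)))) : ✗ arg 0 at [0, 0] has sort B, expected C

ill-sorted at position [0, 0]: expected C, got B


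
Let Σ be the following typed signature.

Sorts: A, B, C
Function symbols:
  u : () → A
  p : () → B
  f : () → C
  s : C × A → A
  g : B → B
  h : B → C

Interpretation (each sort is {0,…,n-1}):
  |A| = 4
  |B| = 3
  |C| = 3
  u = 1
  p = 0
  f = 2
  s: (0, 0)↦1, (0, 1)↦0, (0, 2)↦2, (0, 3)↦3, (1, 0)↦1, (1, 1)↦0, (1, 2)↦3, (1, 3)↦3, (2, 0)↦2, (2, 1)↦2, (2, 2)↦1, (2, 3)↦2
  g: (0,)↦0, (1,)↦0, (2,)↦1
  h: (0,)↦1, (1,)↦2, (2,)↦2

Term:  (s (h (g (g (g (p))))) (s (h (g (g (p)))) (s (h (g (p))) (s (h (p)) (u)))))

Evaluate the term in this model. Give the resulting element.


  p = 0
  (g (p)) = g(0,) = 0
  (g (g (p))) = g(0,) = 0
  (g (g (g (p)))) = g(0,) = 0
  (h (g (g (g (p))))) = h(0,) = 1
  p = 0
  (g (p)) = g(0,) = 0
  (g (g (p))) = g(0,) = 0
  (h (g (g (p)))) = h(0,) = 1
  p = 0
  (g (p)) = g(0,) = 0
  (h (g (p))) = h(0,) = 1
  p = 0
  (h (p)) = h(0,) = 1
  u = 1
  (s (h (p)) (u)) = s(1, 1) = 0
  (s (h (g (p))) (s (h (p)) (u))) = s(1, 0) = 1
  (s (h (g (g (p)))) (s (h (g (p))) (s (h (p)) (u)))) = s(1, 1) = 0
  (s (h (g (g (g (p))))) (s (h (g (g (p)))) (s (h (g (p))) (s (h (p)) (u))))) = s(1, 0) = 1

value = 1


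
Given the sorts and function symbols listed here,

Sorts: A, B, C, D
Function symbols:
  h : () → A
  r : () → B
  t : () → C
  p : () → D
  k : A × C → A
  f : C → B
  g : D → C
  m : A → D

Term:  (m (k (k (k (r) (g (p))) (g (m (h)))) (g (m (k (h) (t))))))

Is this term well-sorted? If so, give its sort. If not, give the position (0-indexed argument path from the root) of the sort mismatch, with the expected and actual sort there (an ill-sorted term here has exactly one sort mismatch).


        (r) : B
          (p) : D
        (g (p)) : C
      (k (r) (g (p))) : ✗ arg 0 at [0, 0, 0, 0] has sort B, expected A
          (h) : A
        (m (h)) : D
      (g (m (h))) : C
          (h) : A
          (t) : C
        (k (h) (t)) : A
      (m (k (h) (t))) : D
    (g (m (k (h) (t)))) : C

ill-sorted at position [0, 0, 0, 0]: expected A, got B


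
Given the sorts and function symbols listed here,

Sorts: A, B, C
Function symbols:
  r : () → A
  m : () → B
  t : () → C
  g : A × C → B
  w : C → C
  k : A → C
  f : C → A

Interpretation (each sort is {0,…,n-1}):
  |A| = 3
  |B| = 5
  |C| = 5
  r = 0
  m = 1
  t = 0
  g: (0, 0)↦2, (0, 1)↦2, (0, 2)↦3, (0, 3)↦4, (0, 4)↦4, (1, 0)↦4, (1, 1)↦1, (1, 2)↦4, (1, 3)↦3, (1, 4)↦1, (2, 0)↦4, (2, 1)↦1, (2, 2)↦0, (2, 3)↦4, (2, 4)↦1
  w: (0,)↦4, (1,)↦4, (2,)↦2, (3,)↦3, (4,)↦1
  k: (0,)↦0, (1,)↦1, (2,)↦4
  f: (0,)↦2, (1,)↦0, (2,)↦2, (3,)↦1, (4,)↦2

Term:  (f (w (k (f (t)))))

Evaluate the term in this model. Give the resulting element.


  t = 0
  (f (t)) = f(0,) = 2
  (k (f (t))) = k(2,) = 4
  (w (k (f (t)))) = w(4,) = 1
  (f (w (k (f (t))))) = f(1,) = 0

value = 0


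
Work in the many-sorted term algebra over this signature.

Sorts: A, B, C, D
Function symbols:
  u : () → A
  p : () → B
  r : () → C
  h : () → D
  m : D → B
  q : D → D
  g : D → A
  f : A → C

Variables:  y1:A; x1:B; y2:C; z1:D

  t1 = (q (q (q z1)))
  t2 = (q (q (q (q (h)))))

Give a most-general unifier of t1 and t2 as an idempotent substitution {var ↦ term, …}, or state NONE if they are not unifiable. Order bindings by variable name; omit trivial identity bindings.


{z1 ↦ (q (h))}


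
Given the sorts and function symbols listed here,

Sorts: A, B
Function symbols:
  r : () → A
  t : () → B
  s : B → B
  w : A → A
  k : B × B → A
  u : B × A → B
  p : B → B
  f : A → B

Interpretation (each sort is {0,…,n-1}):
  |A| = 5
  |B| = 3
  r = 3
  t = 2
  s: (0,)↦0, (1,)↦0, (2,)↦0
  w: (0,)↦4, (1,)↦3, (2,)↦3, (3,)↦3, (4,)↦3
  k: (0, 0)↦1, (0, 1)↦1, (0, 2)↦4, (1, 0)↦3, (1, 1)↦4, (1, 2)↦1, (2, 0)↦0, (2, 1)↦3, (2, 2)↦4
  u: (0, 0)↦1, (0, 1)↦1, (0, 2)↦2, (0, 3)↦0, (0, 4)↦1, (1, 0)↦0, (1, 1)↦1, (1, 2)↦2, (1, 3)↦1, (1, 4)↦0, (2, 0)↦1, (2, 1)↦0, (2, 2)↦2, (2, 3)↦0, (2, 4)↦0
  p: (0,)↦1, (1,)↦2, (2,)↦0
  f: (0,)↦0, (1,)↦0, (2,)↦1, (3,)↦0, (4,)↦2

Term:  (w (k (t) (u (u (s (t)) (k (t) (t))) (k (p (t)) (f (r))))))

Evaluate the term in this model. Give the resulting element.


  t = 2
  t = 2
  (s (t)) = s(2,) = 0
  t = 2
  t = 2
  (k (t) (t)) = k(2, 2) = 4
  (u (s (t)) (k (t) (t))) = u(0, 4) = 1
  t = 2
  (p (t)) = p(2,) = 0
  r = 3
  (f (r)) = f(3,) = 0
  (k (p (t)) (f (r))) = k(0, 0) = 1
  (u (u (s (t)) (k (t) (t))) (k (p (t)) (f (r)))) = u(1, 1) = 1
  (k (t) (u (u (s (t)) (k (t) (t))) (k (p (t)) (f (r))))) = k(2, 1) = 3
  (w (k (t) (u (u (s (t)) (k (t) (t))) (k (p (t)) (f (r)))))) = w(3,) = 3

value = 3


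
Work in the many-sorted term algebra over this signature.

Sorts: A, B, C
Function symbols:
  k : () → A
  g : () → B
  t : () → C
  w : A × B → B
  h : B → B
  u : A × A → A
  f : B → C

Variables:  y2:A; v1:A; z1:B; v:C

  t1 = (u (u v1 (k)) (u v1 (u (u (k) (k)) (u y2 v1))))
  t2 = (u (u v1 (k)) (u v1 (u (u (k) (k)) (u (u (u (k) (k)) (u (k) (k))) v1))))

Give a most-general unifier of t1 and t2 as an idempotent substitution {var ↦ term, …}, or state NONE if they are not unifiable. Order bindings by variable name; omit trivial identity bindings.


{y2 ↦ (u (u (k) (k)) (u (k) (k)))}


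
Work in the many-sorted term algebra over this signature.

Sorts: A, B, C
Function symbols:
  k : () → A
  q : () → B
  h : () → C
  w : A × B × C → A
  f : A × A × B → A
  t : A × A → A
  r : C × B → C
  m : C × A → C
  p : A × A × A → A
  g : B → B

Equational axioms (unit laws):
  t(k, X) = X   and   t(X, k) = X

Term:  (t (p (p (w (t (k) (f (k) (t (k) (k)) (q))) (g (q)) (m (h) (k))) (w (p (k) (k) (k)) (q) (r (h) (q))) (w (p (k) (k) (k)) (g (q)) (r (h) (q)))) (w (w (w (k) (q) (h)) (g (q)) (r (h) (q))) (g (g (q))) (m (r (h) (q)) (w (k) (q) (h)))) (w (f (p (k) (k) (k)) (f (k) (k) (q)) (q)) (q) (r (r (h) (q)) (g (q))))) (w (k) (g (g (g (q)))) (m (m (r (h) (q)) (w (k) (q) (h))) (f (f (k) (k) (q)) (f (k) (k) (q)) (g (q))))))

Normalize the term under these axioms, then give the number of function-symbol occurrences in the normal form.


size = 98

1. (t (p (p (w (t (k) (f (k) (t (k) (k)) (q))) (g (q)) (m (h) (k))) (w (p (k) (k) (k)) (q) (r (h) (q))) (w (p (k) (k) (k)) (g (q)) (r (h) (q)))) (w (w (w (k) (q) (h)) (g (q)) (r (h) (q))) (g (g (q))) (m (r (h) (q)) (w (k) (q) (h)))) (w (f (p (k) (k) (k)) (f (k) (k) (q)) (q)) (q) (r (r (h) (q)) (g (q))))) (w (k) (g (g (g (q)))) (m (m (r (h) (q)) (w (k) (q) (h))) (f (f (k) (k) (q)) (f (k) (k) (q)) (g (q))))))  →  (t (p (p (w (f (k) (t (k) (k)) (q)) (g (q)) (m (h) (k))) (w (p (k) (k) (k)) (q) (r (h) (q))) (w (p (k) (k) (k)) (g (q)) (r (h) (q)))) (w (w (w (k) (q) (h)) (g (q)) (r (h) (q))) (g (g (q))) (m (r (h) (q)) (w (k) (q) (h)))) (w (f (p (k) (k) (k)) (f (k) (k) (q)) (q)) (q) (r (r (h) (q)) (g (q))))) (w (k) (g (g (g (q)))) (m (m (r (h) (q)) (w (k) (q) (h))) (f (f (k) (k) (q)) (f (k) (k) (q)) (g (q))))))
2. (t (p (p (w (f (k) (t (k) (k)) (q)) (g (q)) (m (h) (k))) (w (p (k) (k) (k)) (q) (r (h) (q))) (w (p (k) (k) (k)) (g (q)) (r (h) (q)))) (w (w (w (k) (q) (h)) (g (q)) (r (h) (q))) (g (g (q))) (m (r (h) (q)) (w (k) (q) (h)))) (w (f (p (k) (k) (k)) (f (k) (k) (q)) (q)) (q) (r (r (h) (q)) (g (q))))) (w (k) (g (g (g (q)))) (m (m (r (h) (q)) (w (k) (q) (h))) (f (f (k) (k) (q)) (f (k) (k) (q)) (g (q))))))  →  (t (p (p (w (f (k) (k) (q)) (g (q)) (m (h) (k))) (w (p (k) (k) (k)) (q) (r (h) (q))) (w (p (k) (k) (k)) (g (q)) (r (h) (q)))) (w (w (w (k) (q) (h)) (g (q)) (r (h) (q))) (g (g (q))) (m (r (h) (q)) (w (k) (q) (h)))) (w (f (p (k) (k) (k)) (f (k) (k) (q)) (q)) (q) (r (r (h) (q)) (g (q))))) (w (k) (g (g (g (q)))) (m (m (r (h) (q)) (w (k) (q) (h))) (f (f (k) (k) (q)) (f (k) (k) (q)) (g (q))))))
normal form: (t (p (p (w (f (k) (k) (q)) (g (q)) (m (h) (k))) (w (p (k) (k) (k)) (q) (r (h) (q))) (w (p (k) (k) (k)) (g (q)) (r (h) (q)))) (w (w (w (k) (q) (h)) (g (q)) (r (h) (q))) (g (g (q))) (m (r (h) (q)) (w (k) (q) (h)))) (w (f (p (k) (k) (k)) (f (k) (k) (q)) (q)) (q) (r (r (h) (q)) (g (q))))) (w (k) (g (g (g (q)))) (m (m (r (h) (q)) (w (k) (q) (h))) (f (f (k) (k) (q)) (f (k) (k) (q)) (g (q))))))


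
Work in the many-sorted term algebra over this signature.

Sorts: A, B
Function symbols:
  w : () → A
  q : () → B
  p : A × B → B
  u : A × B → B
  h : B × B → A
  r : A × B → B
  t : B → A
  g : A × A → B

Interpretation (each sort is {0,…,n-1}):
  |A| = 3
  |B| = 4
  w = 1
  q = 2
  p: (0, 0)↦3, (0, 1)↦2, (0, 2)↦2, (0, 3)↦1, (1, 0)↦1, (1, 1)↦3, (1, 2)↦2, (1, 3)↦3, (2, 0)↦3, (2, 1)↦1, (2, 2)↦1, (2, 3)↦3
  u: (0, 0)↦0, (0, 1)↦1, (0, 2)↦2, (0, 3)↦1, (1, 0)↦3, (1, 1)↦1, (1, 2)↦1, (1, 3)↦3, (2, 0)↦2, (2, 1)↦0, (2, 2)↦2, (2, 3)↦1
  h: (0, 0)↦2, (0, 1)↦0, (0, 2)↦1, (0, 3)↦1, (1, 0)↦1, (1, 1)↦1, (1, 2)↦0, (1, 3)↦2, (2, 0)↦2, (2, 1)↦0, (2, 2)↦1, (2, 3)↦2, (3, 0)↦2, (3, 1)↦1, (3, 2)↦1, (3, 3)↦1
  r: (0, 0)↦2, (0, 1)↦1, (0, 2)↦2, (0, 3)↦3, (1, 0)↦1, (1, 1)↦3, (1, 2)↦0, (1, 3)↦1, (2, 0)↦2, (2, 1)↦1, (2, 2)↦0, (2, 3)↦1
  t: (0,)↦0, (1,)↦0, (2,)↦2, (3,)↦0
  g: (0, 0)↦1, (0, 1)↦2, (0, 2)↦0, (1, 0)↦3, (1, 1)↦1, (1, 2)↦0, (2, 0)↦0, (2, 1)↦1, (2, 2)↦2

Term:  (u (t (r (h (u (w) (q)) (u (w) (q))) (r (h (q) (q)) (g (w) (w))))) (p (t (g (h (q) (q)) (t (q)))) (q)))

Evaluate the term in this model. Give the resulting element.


value = 2

  w = 1
  q = 2
  (u (w) (q)) = u(1, 2) = 1
  w = 1
  q = 2
  (u (w) (q)) = u(1, 2) = 1
  (h (u (w) (q)) (u (w) (q))) = h(1, 1) = 1
  q = 2
  q = 2
  (h (q) (q)) = h(2, 2) = 1
  w = 1
  w = 1
  (g (w) (w)) = g(1, 1) = 1
  (r (h (q) (q)) (g (w) (w))) = r(1, 1) = 3
  (r (h (u (w) (q)) (u (w) (q))) (r (h (q) (q)) (g (w) (w)))) = r(1, 3) = 1
  (t (r (h (u (w) (q)) (u (w) (q))) (r (h (q) (q)) (g (w) (w))))) = t(1,) = 0
  q = 2
  q = 2
  (h (q) (q)) = h(2, 2) = 1
  q = 2
  (t (q)) = t(2,) = 2
  (g (h (q) (q)) (t (q))) = g(1, 2) = 0
  (t (g (h (q) (q)) (t (q)))) = t(0,) = 0
  q = 2
  (p (t (g (h (q) (q)) (t (q)))) (q)) = p(0, 2) = 2
  (u (t (r (h (u (w) (q)) (u (w) (q))) (r (h (q) (q)) (g (w) (w))))) (p (t (g (h (q) (q)) (t (q)))) (q))) = u(0, 2) = 2


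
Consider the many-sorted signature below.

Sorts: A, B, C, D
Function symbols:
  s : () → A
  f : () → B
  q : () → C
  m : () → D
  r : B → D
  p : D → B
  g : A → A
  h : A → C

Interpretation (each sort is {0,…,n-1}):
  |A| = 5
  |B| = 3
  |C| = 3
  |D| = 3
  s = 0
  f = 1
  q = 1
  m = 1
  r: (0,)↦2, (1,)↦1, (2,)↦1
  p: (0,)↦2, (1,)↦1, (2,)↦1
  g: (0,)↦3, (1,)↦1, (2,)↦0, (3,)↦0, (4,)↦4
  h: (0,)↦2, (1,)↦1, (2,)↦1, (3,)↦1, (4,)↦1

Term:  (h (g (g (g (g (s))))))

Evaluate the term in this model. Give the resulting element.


value = 2

  s = 0
  (g (s)) = g(0,) = 3
  (g (g (s))) = g(3,) = 0
  (g (g (g (s)))) = g(0,) = 3
  (g (g (g (g (s))))) = g(3,) = 0
  (h (g (g (g (g (s)))))) = h(0,) = 2


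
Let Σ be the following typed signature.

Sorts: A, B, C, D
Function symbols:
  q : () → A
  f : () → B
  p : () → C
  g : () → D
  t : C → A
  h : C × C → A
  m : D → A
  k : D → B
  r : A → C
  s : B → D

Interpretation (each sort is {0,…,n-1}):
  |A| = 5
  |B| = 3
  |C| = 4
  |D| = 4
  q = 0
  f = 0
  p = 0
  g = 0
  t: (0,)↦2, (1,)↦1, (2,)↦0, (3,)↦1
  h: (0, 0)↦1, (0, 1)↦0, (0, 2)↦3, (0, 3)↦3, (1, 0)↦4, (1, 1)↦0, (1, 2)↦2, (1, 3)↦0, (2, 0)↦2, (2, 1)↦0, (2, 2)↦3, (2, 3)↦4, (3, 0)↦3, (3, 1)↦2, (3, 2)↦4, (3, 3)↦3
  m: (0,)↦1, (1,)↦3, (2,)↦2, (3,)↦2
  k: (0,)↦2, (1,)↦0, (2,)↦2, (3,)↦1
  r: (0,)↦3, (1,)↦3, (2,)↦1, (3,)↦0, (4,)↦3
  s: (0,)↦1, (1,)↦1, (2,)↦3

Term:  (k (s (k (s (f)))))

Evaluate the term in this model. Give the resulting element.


value = 0

  f = 0
  (s (f)) = s(0,) = 1
  (k (s (f))) = k(1,) = 0
  (s (k (s (f)))) = s(0,) = 1
  (k (s (k (s (f))))) = k(1,) = 0


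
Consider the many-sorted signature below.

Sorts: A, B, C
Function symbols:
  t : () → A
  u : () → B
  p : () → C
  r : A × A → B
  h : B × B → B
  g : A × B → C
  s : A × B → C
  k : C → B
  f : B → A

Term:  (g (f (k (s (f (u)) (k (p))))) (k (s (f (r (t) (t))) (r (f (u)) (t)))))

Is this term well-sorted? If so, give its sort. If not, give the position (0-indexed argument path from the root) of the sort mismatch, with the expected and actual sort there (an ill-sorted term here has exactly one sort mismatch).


          (u) : B
        (f (u)) : A
          (p) : C
        (k (p)) : B
      (s (f (u)) (k (p))) : C
    (k (s (f (u)) (k (p)))) : B
  (f (k (s (f (u)) (k (p))))) : A
          (t) : A
          (t) : A
        (r (t) (t)) : B
      (f (r (t) (t))) : A
          (u) : B
        (f (u)) : A
        (t) : A
      (r (f (u)) (t)) : B
    (s (f (r (t) (t))) (r (f (u)) (t))) : C
  (k (s (f (r (t) (t))) (r (f (u)) (t)))) : B
(g (f (k (s (f (u)) (k (p))))) (k (s (f (r (t) (t))) (r (f (u)) (t))))) : C

well-sorted; sort = C


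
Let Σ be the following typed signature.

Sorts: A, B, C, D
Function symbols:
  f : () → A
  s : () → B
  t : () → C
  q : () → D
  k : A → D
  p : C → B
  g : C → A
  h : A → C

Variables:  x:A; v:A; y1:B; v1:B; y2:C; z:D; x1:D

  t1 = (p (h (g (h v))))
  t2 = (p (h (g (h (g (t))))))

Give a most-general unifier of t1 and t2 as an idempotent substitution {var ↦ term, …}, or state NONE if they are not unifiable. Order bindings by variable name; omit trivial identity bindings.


{v ↦ (g (t))}


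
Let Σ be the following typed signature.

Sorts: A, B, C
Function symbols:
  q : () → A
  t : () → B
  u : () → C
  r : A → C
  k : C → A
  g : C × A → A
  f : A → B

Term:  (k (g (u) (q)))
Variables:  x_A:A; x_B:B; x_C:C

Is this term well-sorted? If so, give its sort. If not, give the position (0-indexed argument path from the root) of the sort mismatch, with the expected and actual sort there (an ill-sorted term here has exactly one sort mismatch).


ill-sorted at position [0]: expected C, got A

    (u) : C
    (q) : A
  (g (u) (q)) : A
(k (g (u) (q))) : ✗ arg 0 at [0] has sort A, expected C


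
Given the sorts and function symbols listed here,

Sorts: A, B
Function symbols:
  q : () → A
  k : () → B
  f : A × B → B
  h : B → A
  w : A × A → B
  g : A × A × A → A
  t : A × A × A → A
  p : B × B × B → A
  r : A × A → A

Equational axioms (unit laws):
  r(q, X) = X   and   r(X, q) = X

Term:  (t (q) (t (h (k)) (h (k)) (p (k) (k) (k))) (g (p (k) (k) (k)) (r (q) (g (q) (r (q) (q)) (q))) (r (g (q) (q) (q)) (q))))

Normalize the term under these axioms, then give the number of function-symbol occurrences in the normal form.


1. (t (q) (t (h (k)) (h (k)) (p (k) (k) (k))) (g (p (k) (k) (k)) (r (q) (g (q) (r (q) (q)) (q))) (r (g (q) (q) (q)) (q))))  →  (t (q) (t (h (k)) (h (k)) (p (k) (k) (k))) (g (p (k) (k) (k)) (g (q) (r (q) (q)) (q)) (r (g (q) (q) (q)) (q))))
2. (t (q) (t (h (k)) (h (k)) (p (k) (k) (k))) (g (p (k) (k) (k)) (g (q) (r (q) (q)) (q)) (r (g (q) (q) (q)) (q))))  →  (t (q) (t (h (k)) (h (k)) (p (k) (k) (k))) (g (p (k) (k) (k)) (g (q) (q) (q)) (r (g (q) (q) (q)) (q))))
3. (t (q) (t (h (k)) (h (k)) (p (k) (k) (k))) (g (p (k) (k) (k)) (g (q) (q) (q)) (r (g (q) (q) (q)) (q))))  →  (t (q) (t (h (k)) (h (k)) (p (k) (k) (k))) (g (p (k) (k) (k)) (g (q) (q) (q)) (g (q) (q) (q))))
normal form: (t (q) (t (h (k)) (h (k)) (p (k) (k) (k))) (g (p (k) (k) (k)) (g (q) (q) (q)) (g (q) (q) (q))))

size = 24


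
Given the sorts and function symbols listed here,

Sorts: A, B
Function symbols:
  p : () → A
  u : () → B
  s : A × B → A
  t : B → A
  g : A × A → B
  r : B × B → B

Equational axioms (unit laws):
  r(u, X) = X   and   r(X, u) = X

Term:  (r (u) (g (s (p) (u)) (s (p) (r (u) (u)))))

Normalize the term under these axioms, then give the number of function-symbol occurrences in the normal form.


1. (r (u) (g (s (p) (u)) (s (p) (r (u) (u)))))  →  (g (s (p) (u)) (s (p) (r (u) (u))))
2. (g (s (p) (u)) (s (p) (r (u) (u))))  →  (g (s (p) (u)) (s (p) (u)))
normal form: (g (s (p) (u)) (s (p) (u)))

size = 7


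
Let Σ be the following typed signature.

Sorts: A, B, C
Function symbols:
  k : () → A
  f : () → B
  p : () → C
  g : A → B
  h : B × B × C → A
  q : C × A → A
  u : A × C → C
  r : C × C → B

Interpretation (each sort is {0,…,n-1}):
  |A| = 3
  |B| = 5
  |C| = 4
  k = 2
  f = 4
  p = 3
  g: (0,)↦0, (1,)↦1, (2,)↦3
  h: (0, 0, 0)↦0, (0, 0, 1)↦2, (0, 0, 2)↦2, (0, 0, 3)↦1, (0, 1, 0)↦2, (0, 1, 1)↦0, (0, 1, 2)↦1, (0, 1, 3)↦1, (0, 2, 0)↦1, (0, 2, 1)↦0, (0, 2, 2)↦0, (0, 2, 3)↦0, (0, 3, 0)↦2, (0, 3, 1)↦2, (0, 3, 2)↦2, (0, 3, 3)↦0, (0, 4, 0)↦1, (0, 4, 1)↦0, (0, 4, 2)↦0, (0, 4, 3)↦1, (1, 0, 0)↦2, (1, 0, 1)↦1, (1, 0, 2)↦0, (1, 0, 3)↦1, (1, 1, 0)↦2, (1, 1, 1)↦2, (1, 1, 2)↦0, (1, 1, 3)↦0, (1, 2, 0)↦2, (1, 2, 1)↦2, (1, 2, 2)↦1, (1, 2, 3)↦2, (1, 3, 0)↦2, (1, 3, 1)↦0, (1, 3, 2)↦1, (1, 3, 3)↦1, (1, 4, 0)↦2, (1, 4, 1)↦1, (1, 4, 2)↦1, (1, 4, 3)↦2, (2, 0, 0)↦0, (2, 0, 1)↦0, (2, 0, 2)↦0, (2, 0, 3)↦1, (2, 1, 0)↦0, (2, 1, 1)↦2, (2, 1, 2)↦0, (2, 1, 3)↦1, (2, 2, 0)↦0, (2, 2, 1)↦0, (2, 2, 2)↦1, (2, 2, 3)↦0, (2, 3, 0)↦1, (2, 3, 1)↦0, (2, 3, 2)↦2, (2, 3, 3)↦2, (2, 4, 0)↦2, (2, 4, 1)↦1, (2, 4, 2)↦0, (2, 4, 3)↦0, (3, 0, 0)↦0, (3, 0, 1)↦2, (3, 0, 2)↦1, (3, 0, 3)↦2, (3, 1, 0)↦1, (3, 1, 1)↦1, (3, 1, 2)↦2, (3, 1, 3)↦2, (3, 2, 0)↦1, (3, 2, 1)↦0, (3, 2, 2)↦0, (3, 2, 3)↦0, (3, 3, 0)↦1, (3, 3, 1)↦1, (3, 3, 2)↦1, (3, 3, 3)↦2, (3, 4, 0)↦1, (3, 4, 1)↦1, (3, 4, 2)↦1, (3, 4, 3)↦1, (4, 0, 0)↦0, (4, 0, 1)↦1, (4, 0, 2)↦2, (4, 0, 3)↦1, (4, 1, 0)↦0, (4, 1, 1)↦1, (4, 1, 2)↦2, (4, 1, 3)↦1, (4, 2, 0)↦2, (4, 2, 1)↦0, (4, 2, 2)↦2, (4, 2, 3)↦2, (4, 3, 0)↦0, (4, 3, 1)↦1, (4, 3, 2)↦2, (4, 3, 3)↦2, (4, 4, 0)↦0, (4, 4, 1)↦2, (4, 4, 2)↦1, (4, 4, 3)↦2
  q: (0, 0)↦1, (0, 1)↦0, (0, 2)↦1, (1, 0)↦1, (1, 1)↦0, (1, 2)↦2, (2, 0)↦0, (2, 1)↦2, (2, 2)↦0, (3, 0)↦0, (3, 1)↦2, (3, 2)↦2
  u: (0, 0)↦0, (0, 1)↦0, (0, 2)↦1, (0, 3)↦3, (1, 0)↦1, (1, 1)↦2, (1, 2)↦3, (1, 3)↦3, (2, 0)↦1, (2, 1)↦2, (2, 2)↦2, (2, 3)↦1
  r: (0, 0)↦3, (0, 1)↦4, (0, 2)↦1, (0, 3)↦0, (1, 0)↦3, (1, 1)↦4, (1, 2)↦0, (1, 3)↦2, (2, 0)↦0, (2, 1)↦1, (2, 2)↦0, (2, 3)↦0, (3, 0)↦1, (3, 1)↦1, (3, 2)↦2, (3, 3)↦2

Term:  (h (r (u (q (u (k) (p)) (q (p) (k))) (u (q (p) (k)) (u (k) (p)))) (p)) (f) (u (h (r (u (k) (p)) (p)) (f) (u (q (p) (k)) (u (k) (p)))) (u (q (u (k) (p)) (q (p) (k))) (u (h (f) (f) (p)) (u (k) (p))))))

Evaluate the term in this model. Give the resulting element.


  k = 2
  p = 3
  (u (k) (p)) = u(2, 3) = 1
  p = 3
  k = 2
  (q (p) (k)) = q(3, 2) = 2
  (q (u (k) (p)) (q (p) (k))) = q(1, 2) = 2
  p = 3
  k = 2
  (q (p) (k)) = q(3, 2) = 2
  k = 2
  p = 3
  (u (k) (p)) = u(2, 3) = 1
  (u (q (p) (k)) (u (k) (p))) = u(2, 1) = 2
  (u (q (u (k) (p)) (q (p) (k))) (u (q (p) (k)) (u (k) (p)))) = u(2, 2) = 2
  p = 3
  (r (u (q (u (k) (p)) (q (p) (k))) (u (q (p) (k)) (u (k) (p)))) (p)) = r(2, 3) = 0
  f = 4
  k = 2
  p = 3
  (u (k) (p)) = u(2, 3) = 1
  p = 3
  (r (u (k) (p)) (p)) = r(1, 3) = 2
  f = 4
  p = 3
  k = 2
  (q (p) (k)) = q(3, 2) = 2
  k = 2
  p = 3
  (u (k) (p)) = u(2, 3) = 1
  (u (q (p) (k)) (u (k) (p))) = u(2, 1) = 2
  (h (r (u (k) (p)) (p)) (f) (u (q (p) (k)) (u (k) (p)))) = h(2, 4, 2) = 0
  k = 2
  p = 3
  (u (k) (p)) = u(2, 3) = 1
  p = 3
  k = 2
  (q (p) (k)) = q(3, 2) = 2
  (q (u (k) (p)) (q (p) (k))) = q(1, 2) = 2
  f = 4
  f = 4
  p = 3
  (h (f) (f) (p)) = h(4, 4, 3) = 2
  k = 2
  p = 3
  (u (k) (p)) = u(2, 3) = 1
  (u (h (f) (f) (p)) (u (k) (p))) = u(2, 1) = 2
  (u (q (u (k) (p)) (q (p) (k))) (u (h (f) (f) (p)) (u (k) (p)))) = u(2, 2) = 2
  (u (h (r (u (k) (p)) (p)) (f) (u (q (p) (k)) (u (k) (p)))) (u (q (u (k) (p)) (q (p) (k))) (u (h (f) (f) (p)) (u (k) (p))))) = u(0, 2) = 1
  (h (r (u (q (u (k) (p)) (q (p) (k))) (u (q (p) (k)) (u (k) (p)))) (p)) (f) (u (h (r (u (k) (p)) (p)) (f) (u (q (p) (k)) (u (k) (p)))) (u (q (u (k) (p)) (q (p) (k))) (u (h (f) (f) (p)) (u (k) (p)))))) = h(0, 4, 1) = 0

value = 0


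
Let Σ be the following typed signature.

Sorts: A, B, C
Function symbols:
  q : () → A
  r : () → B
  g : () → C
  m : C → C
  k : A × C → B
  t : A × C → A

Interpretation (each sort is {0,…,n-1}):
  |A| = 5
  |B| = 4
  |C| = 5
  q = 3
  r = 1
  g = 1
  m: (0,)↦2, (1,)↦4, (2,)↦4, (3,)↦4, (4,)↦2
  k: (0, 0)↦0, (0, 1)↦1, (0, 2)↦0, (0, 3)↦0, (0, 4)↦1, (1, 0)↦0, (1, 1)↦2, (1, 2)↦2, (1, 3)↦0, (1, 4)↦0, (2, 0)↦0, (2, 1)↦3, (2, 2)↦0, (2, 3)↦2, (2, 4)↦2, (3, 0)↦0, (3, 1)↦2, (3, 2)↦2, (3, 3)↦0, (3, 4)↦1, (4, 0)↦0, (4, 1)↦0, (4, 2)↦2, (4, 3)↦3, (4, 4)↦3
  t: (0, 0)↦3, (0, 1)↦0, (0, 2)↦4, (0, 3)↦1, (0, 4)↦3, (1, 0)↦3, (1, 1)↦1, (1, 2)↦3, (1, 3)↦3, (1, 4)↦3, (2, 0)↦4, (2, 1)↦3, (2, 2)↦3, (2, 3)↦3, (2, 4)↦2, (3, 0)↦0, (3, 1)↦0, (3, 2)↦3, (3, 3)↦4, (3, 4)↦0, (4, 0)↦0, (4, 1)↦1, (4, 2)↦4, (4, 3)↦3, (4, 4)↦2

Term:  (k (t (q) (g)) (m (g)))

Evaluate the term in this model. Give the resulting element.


  q = 3
  g = 1
  (t (q) (g)) = t(3, 1) = 0
  g = 1
  (m (g)) = m(1,) = 4
  (k (t (q) (g)) (m (g))) = k(0, 4) = 1

value = 1


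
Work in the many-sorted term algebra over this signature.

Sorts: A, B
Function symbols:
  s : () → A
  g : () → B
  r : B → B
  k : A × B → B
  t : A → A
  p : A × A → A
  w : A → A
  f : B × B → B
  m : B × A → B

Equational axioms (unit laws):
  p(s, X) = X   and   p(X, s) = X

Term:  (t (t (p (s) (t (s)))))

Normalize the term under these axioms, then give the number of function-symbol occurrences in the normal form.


size = 4

1. (t (t (p (s) (t (s)))))  →  (t (t (t (s))))
normal form: (t (t (t (s))))


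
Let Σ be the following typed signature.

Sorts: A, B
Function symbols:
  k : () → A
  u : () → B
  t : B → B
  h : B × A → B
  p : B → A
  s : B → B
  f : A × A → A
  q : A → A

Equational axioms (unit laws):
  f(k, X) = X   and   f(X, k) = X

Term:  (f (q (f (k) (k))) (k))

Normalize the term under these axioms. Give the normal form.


1. (f (q (f (k) (k))) (k))  →  (q (f (k) (k)))
2. (q (f (k) (k)))  →  (q (k))

normal form = (q (k))


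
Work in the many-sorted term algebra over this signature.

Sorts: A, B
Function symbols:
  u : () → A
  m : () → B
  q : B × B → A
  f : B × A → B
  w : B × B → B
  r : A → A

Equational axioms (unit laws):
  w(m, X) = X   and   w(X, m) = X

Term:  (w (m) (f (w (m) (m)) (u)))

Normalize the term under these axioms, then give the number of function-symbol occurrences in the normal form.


size = 3

1. (w (m) (f (w (m) (m)) (u)))  →  (f (w (m) (m)) (u))
2. (f (w (m) (m)) (u))  →  (f (m) (u))
normal form: (f (m) (u))


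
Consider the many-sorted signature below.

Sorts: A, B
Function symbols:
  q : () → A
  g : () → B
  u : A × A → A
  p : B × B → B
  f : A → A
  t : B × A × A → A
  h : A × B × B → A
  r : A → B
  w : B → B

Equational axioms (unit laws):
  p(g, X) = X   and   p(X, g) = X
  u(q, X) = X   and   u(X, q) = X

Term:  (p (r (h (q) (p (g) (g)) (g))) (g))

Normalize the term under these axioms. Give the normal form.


normal form = (r (h (q) (g) (g)))

1. (p (r (h (q) (p (g) (g)) (g))) (g))  →  (r (h (q) (p (g) (g)) (g)))
2. (r (h (q) (p (g) (g)) (g)))  →  (r (h (q) (g) (g)))


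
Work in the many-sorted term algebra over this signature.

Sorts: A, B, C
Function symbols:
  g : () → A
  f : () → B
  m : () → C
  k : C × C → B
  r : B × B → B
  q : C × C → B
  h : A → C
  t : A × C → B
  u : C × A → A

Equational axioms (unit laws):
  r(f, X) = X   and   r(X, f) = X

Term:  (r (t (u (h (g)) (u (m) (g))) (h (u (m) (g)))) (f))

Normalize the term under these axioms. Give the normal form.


normal form = (t (u (h (g)) (u (m) (g))) (h (u (m) (g))))

1. (r (t (u (h (g)) (u (m) (g))) (h (u (m) (g)))) (f))  →  (t (u (h (g)) (u (m) (g))) (h (u (m) (g))))
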